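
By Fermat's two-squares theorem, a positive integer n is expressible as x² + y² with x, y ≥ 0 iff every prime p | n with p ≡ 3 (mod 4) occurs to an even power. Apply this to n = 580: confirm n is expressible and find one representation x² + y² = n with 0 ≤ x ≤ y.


Step 1: Factor n = 580 = 2^2 · 5 · 29.
Step 2: Check the mod-4 condition on each prime factor: 2 = 2 (special); 5 ≡ 1 (mod 4), exponent 1; 29 ≡ 1 (mod 4), exponent 1.
All primes ≡ 3 (mod 4) appear to even exponent (or don't appear), so by the two-squares theorem n IS expressible as a sum of two squares.
Step 3: Build a representation. Group n = k² · m with k = 2 and m = 5 · 29 = 145 (a product of primes ≡ 1 (mod 4)); a representation of m scales to one of n via (k·x)² + (k·y)² = k²(x² + y²). Each prime p ≡ 1 (mod 4) is itself a sum of two squares; find a² by testing p − a² for a perfect square:
  5: 5 − 1² = 4 = 2² ⇒ 5 = 1² + 2².
  29: 29 − 1² = 28, 29 − 2² = 25 = 5² ⇒ 29 = 2² + 5².
  Combine using the Brahmagupta–Fibonacci identity (a² + b²)(c² + d²) = (ac − bd)² + (ad + bc)² = (ac + bd)² + (ad − bc)²:
  5 · 29 = 145: from (1² + 2²)(2² + 5²), take (1·2 − 2·5, 1·5 + 2·2) = (2 − 10, 5 + 4) = (-8, 9); dropping signs (only squares matter) gives (8, 9); check 8² + 9² = 64 + 81 = 145 ✓.
  Scale by k = 2: (2·8, 2·9) = (16, 18).
Step 4: Order so x ≤ y and verify: 16² + 18² = 256 + 324 = 580 = n. ✓

n = 580 = 16² + 18² (one valid representation with x ≤ y).


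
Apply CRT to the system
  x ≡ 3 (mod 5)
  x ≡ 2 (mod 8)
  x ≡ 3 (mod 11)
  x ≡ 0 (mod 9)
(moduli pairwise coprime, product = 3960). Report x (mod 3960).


Product of moduli M = 5 · 8 · 11 · 9 = 3960.
Merge one congruence at a time:
  Start: x ≡ 3 (mod 5).
  Combine with x ≡ 2 (mod 8); new modulus lcm = 40.
    Write x = 3 + 5·t and substitute into x ≡ 2 (mod 8): 5·t ≡ 2 − 3 = -1 (mod 8).
    Reduce coefficients mod 8: 5·t ≡ 7 (mod 8).
    The inverse of 5 mod 8 is 5 (since 5·5 = 25 = 3·8 + 1), so t ≡ 5·7 = 35 ≡ 3 (mod 8).
    Then x = 3 + 5·3 = 18, valid modulo lcm(5, 8) = 40: x ≡ 18 (mod 40).
  Combine with x ≡ 3 (mod 11); new modulus lcm = 440.
    Write x = 18 + 40·t and substitute into x ≡ 3 (mod 11): 40·t ≡ 3 − 18 = -15 (mod 11).
    Reduce coefficients mod 11: 7·t ≡ 7 (mod 11).
    The inverse of 7 mod 11 is 8 (since 7·8 = 56 = 5·11 + 1), so t ≡ 8·7 = 56 ≡ 1 (mod 11).
    Then x = 18 + 40·1 = 58, valid modulo lcm(40, 11) = 440: x ≡ 58 (mod 440).
  Combine with x ≡ 0 (mod 9); new modulus lcm = 3960.
    Write x = 58 + 440·t and substitute into x ≡ 0 (mod 9): 440·t ≡ 0 − 58 = -58 (mod 9).
    Reduce coefficients mod 9: 8·t ≡ 5 (mod 9).
    The inverse of 8 mod 9 is 8 (since 8·8 = 64 = 7·9 + 1), so t ≡ 8·5 = 40 ≡ 4 (mod 9).
    Then x = 58 + 440·4 = 1818, valid modulo lcm(440, 9) = 3960: x ≡ 1818 (mod 3960).
Verify against each original: 1818 mod 5 = 3, 1818 mod 8 = 2, 1818 mod 11 = 3, 1818 mod 9 = 0.

x ≡ 1818 (mod 3960).


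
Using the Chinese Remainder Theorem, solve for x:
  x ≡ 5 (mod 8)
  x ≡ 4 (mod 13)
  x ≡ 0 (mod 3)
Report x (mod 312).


Moduli 8, 13, 3 are pairwise coprime; by CRT there is a unique solution modulo M = 8 · 13 · 3 = 312.
Solve pairwise, accumulating the modulus:
  Start with x ≡ 5 (mod 8).
  Combine with x ≡ 4 (mod 13): since gcd(8, 13) = 1, we get a unique residue mod 104.
    Write x = 5 + 8·t and substitute into x ≡ 4 (mod 13): 8·t ≡ 4 − 5 = -1 (mod 13).
    Reduce coefficients mod 13: 8·t ≡ 12 (mod 13).
    The inverse of 8 mod 13 is 5 (since 8·5 = 40 = 3·13 + 1), so t ≡ 5·12 = 60 ≡ 8 (mod 13).
    Then x = 5 + 8·8 = 69, valid modulo lcm(8, 13) = 104: x ≡ 69 (mod 104).
  Combine with x ≡ 0 (mod 3): since gcd(104, 3) = 1, we get a unique residue mod 312.
    Write x = 69 + 104·t and substitute into x ≡ 0 (mod 3): 104·t ≡ 0 − 69 = -69 (mod 3).
    Reduce coefficients mod 3: 2·t ≡ 0 (mod 3).
    The inverse of 2 mod 3 is 2 (since 2·2 = 4 = 1·3 + 1), so t ≡ 2·0 = 0 ≡ 0 (mod 3).
    Then x = 69 + 104·0 = 69, valid modulo lcm(104, 3) = 312: x ≡ 69 (mod 312).
Verify: 69 mod 8 = 5 ✓, 69 mod 13 = 4 ✓, 69 mod 3 = 0 ✓.

x ≡ 69 (mod 312).


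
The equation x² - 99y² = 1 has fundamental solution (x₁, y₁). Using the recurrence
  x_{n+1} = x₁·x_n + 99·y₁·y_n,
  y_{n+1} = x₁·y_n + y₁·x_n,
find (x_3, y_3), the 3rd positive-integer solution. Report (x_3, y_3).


Step 1: Find the fundamental solution (x₁, y₁) of x² - 99y² = 1.
  Expand √99 as a continued fraction. a₀ = ⌊√99⌋ = 9; iterate m_{k+1} = d_k·a_k − m_k, d_{k+1} = (99 − m_{k+1}²)/d_k, a_{k+1} = ⌊(a₀ + m_{k+1})/d_{k+1}⌋ (starting m₀ = 0, d₀ = 1), with convergents p_k = a_k·p_{k-1} + p_{k-2}, q_k = a_k·q_{k-1} + q_{k-2} (p₋₁ = 1, q₋₁ = 0):
  k = 0: a₀ = 9; p₀/q₀ = 9/1; p₀² − 99·q₀² = 81 − 99 = -18.
  k = 1: m = 9, d = 18, a = ⌊(9 + 9)/18⌋ = 1; p/q = (1·9 + 1)/(1·1 + 0) = 10/1; p² − 99·q² = 100 − 99 = 1.
  The first convergent with p² − 99·q² = 1 gives the fundamental solution (x₁, y₁) = (10, 1).
Step 2: Apply the recurrence (x_{n+1}, y_{n+1}) = (x₁x_n + 99y₁y_n, x₁y_n + y₁x_n) repeatedly.
  From (x_1, y_1) = (10, 1): x_2 = 10·10 + 99·1·1 = 199; y_2 = 10·1 + 1·10 = 20.
  From (x_2, y_2) = (199, 20): x_3 = 10·199 + 99·1·20 = 3970; y_3 = 10·20 + 1·199 = 399.
Step 3: Verify x_3² - 99·y_3² = 15760900 - 15760899 = 1 (should be 1). ✓

(x_1, y_1) = (10, 1); (x_3, y_3) = (3970, 399).


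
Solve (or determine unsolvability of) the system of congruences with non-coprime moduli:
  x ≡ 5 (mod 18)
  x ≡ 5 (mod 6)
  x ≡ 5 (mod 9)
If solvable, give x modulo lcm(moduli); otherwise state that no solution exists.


Moduli 18, 6, 9 are not pairwise coprime, so CRT works modulo lcm(m_i) when all pairwise compatibility conditions hold.
Pairwise compatibility: gcd(m_i, m_j) must divide a_i - a_j for every pair.
Merge one congruence at a time:
  Start: x ≡ 5 (mod 18).
  Combine with x ≡ 5 (mod 6): gcd(18, 6) = 6; 5 - 5 = 0, which IS divisible by 6, so compatible.
    Write x = 5 + 18·t and substitute into x ≡ 5 (mod 6): 18·t ≡ 5 − 5 = 0 (mod 6).
    Divide the congruence (and modulus) by g = 6: 3·t ≡ 0 (mod 1).
    Modulo 1 every t works; take t = 0.
    Then x = 5 + 18·0 = 5, valid modulo lcm(18, 6) = 18: x ≡ 5 (mod 18).
  Combine with x ≡ 5 (mod 9): gcd(18, 9) = 9; 5 - 5 = 0, which IS divisible by 9, so compatible.
    Write x = 5 + 18·t and substitute into x ≡ 5 (mod 9): 18·t ≡ 5 − 5 = 0 (mod 9).
    Divide the congruence (and modulus) by g = 9: 2·t ≡ 0 (mod 1).
    Modulo 1 every t works; take t = 0.
    Then x = 5 + 18·0 = 5, valid modulo lcm(18, 9) = 18: x ≡ 5 (mod 18).
Verify: 5 mod 18 = 5, 5 mod 6 = 5, 5 mod 9 = 5.

x ≡ 5 (mod 18).


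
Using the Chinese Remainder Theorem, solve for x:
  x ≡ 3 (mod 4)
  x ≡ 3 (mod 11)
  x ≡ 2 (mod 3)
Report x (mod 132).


Moduli 4, 11, 3 are pairwise coprime; by CRT there is a unique solution modulo M = 4 · 11 · 3 = 132.
Solve pairwise, accumulating the modulus:
  Start with x ≡ 3 (mod 4).
  Combine with x ≡ 3 (mod 11): since gcd(4, 11) = 1, we get a unique residue mod 44.
    Write x = 3 + 4·t and substitute into x ≡ 3 (mod 11): 4·t ≡ 3 − 3 = 0 (mod 11).
    The inverse of 4 mod 11 is 3 (since 4·3 = 12 = 1·11 + 1), so t ≡ 3·0 = 0 ≡ 0 (mod 11).
    Then x = 3 + 4·0 = 3, valid modulo lcm(4, 11) = 44: x ≡ 3 (mod 44).
  Combine with x ≡ 2 (mod 3): since gcd(44, 3) = 1, we get a unique residue mod 132.
    Write x = 3 + 44·t and substitute into x ≡ 2 (mod 3): 44·t ≡ 2 − 3 = -1 (mod 3).
    Reduce coefficients mod 3: 2·t ≡ 2 (mod 3).
    The inverse of 2 mod 3 is 2 (since 2·2 = 4 = 1·3 + 1), so t ≡ 2·2 = 4 ≡ 1 (mod 3).
    Then x = 3 + 44·1 = 47, valid modulo lcm(44, 3) = 132: x ≡ 47 (mod 132).
Verify: 47 mod 4 = 3 ✓, 47 mod 11 = 3 ✓, 47 mod 3 = 2 ✓.

x ≡ 47 (mod 132).


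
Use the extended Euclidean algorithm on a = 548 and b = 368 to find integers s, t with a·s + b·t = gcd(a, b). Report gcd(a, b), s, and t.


Euclidean algorithm on (548, 368) — divide until remainder is 0:
  548 = 1 · 368 + 180
  368 = 2 · 180 + 8
  180 = 22 · 8 + 4
  8 = 2 · 4 + 0
gcd(548, 368) = 4.
Track Bezout coefficients alongside the remainders: start with r₀ = 548 = a·1 + b·0 (s = 1, t = 0) and r₁ = 368 = a·0 + b·1 (s = 0, t = 1); each new remainder r_{k+1} = r_{k-1} − q_k·r_k inherits s_{k+1} = s_{k-1} − q_k·s_k, t_{k+1} = t_{k-1} − q_k·t_k, so r_k = a·s_k + b·t_k at every step:
  q = 1: r = 180, s = 1 − 1·0 = 1, t = 0 − 1·1 = -1  (check: 548·1 + 368·(-1) = 180)
  q = 2: r = 8, s = 0 − 2·1 = -2, t = 1 − 2·(-1) = 3  (check: 548·(-2) + 368·3 = 8)
  q = 22: r = 4, s = 1 − 22·(-2) = 45, t = -1 − 22·3 = -67  (check: 548·45 + 368·(-67) = 4)
The row with r = 4 (the gcd) gives the Bezout coefficients s = 45, t = -67.
Result: 548 · (45) + 368 · (-67) = 4.

gcd(548, 368) = 4; s = 45, t = -67 (check: 548·45 + 368·(-67) = 4).


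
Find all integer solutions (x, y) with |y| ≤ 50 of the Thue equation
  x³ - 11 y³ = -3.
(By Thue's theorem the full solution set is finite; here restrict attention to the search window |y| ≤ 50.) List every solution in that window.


The equation is x³ - 11y³ = -3. For fixed y, x³ = 11·y³ − 3, so a solution requires the RHS to be a perfect cube.
Strategy: iterate y from -50 to 50, compute RHS = 11·y³ − 3, and check whether it is a (positive or negative) perfect cube.
Check small values of y:
  y = 0: RHS = -3 is not a perfect cube.
  y = 1: RHS = 8 = (2)³ ⇒ x = 2 works.
  y = -1: RHS = -14 is not a perfect cube.
  y = 2: RHS = 85 is not a perfect cube.
  y = -2: RHS = -91 is not a perfect cube.
  y = 3: RHS = 294 is not a perfect cube.
  y = -3: RHS = -300 is not a perfect cube.
Continuing the search up to |y| = 50 finds no further solutions beyond those listed.
Collected solutions: (2, 1).

Solutions (with |y| ≤ 50): (2, 1).


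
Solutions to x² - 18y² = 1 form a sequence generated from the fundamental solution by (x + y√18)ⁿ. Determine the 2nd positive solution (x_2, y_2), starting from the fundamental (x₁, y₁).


Step 1: Find the fundamental solution (x₁, y₁) of x² - 18y² = 1.
  Expand √18 as a continued fraction. a₀ = ⌊√18⌋ = 4; iterate m_{k+1} = d_k·a_k − m_k, d_{k+1} = (18 − m_{k+1}²)/d_k, a_{k+1} = ⌊(a₀ + m_{k+1})/d_{k+1}⌋ (starting m₀ = 0, d₀ = 1), with convergents p_k = a_k·p_{k-1} + p_{k-2}, q_k = a_k·q_{k-1} + q_{k-2} (p₋₁ = 1, q₋₁ = 0):
  k = 0: a₀ = 4; p₀/q₀ = 4/1; p₀² − 18·q₀² = 16 − 18 = -2.
  k = 1: m = 4, d = 2, a = ⌊(4 + 4)/2⌋ = 4; p/q = (4·4 + 1)/(4·1 + 0) = 17/4; p² − 18·q² = 289 − 288 = 1.
  The first convergent with p² − 18·q² = 1 gives the fundamental solution (x₁, y₁) = (17, 4).
Step 2: Apply the recurrence (x_{n+1}, y_{n+1}) = (x₁x_n + 18y₁y_n, x₁y_n + y₁x_n) repeatedly.
  From (x_1, y_1) = (17, 4): x_2 = 17·17 + 18·4·4 = 577; y_2 = 17·4 + 4·17 = 136.
Step 3: Verify x_2² - 18·y_2² = 332929 - 332928 = 1 (should be 1). ✓

(x_1, y_1) = (17, 4); (x_2, y_2) = (577, 136).


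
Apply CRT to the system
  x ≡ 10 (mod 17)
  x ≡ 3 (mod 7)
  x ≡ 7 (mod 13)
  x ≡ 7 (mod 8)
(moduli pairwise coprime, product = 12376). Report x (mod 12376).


Product of moduli M = 17 · 7 · 13 · 8 = 12376.
Merge one congruence at a time:
  Start: x ≡ 10 (mod 17).
  Combine with x ≡ 3 (mod 7); new modulus lcm = 119.
    Write x = 10 + 17·t and substitute into x ≡ 3 (mod 7): 17·t ≡ 3 − 10 = -7 (mod 7).
    Reduce coefficients mod 7: 3·t ≡ 0 (mod 7).
    The inverse of 3 mod 7 is 5 (since 3·5 = 15 = 2·7 + 1), so t ≡ 5·0 = 0 ≡ 0 (mod 7).
    Then x = 10 + 17·0 = 10, valid modulo lcm(17, 7) = 119: x ≡ 10 (mod 119).
  Combine with x ≡ 7 (mod 13); new modulus lcm = 1547.
    Write x = 10 + 119·t and substitute into x ≡ 7 (mod 13): 119·t ≡ 7 − 10 = -3 (mod 13).
    Reduce coefficients mod 13: 2·t ≡ 10 (mod 13).
    The inverse of 2 mod 13 is 7 (since 2·7 = 14 = 1·13 + 1), so t ≡ 7·10 = 70 ≡ 5 (mod 13).
    Then x = 10 + 119·5 = 605, valid modulo lcm(119, 13) = 1547: x ≡ 605 (mod 1547).
  Combine with x ≡ 7 (mod 8); new modulus lcm = 12376.
    Write x = 605 + 1547·t and substitute into x ≡ 7 (mod 8): 1547·t ≡ 7 − 605 = -598 (mod 8).
    Reduce coefficients mod 8: 3·t ≡ 2 (mod 8).
    The inverse of 3 mod 8 is 3 (since 3·3 = 9 = 1·8 + 1), so t ≡ 3·2 = 6 ≡ 6 (mod 8).
    Then x = 605 + 1547·6 = 9887, valid modulo lcm(1547, 8) = 12376: x ≡ 9887 (mod 12376).
Verify against each original: 9887 mod 17 = 10, 9887 mod 7 = 3, 9887 mod 13 = 7, 9887 mod 8 = 7.

x ≡ 9887 (mod 12376).


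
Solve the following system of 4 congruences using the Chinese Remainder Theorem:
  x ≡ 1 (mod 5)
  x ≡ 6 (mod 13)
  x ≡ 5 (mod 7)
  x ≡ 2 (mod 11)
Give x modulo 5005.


Product of moduli M = 5 · 13 · 7 · 11 = 5005.
Merge one congruence at a time:
  Start: x ≡ 1 (mod 5).
  Combine with x ≡ 6 (mod 13); new modulus lcm = 65.
    Write x = 1 + 5·t and substitute into x ≡ 6 (mod 13): 5·t ≡ 6 − 1 = 5 (mod 13).
    The inverse of 5 mod 13 is 8 (since 5·8 = 40 = 3·13 + 1), so t ≡ 8·5 = 40 ≡ 1 (mod 13).
    Then x = 1 + 5·1 = 6, valid modulo lcm(5, 13) = 65: x ≡ 6 (mod 65).
  Combine with x ≡ 5 (mod 7); new modulus lcm = 455.
    Write x = 6 + 65·t and substitute into x ≡ 5 (mod 7): 65·t ≡ 5 − 6 = -1 (mod 7).
    Reduce coefficients mod 7: 2·t ≡ 6 (mod 7).
    The inverse of 2 mod 7 is 4 (since 2·4 = 8 = 1·7 + 1), so t ≡ 4·6 = 24 ≡ 3 (mod 7).
    Then x = 6 + 65·3 = 201, valid modulo lcm(65, 7) = 455: x ≡ 201 (mod 455).
  Combine with x ≡ 2 (mod 11); new modulus lcm = 5005.
    Write x = 201 + 455·t and substitute into x ≡ 2 (mod 11): 455·t ≡ 2 − 201 = -199 (mod 11).
    Reduce coefficients mod 11: 4·t ≡ 10 (mod 11).
    The inverse of 4 mod 11 is 3 (since 4·3 = 12 = 1·11 + 1), so t ≡ 3·10 = 30 ≡ 8 (mod 11).
    Then x = 201 + 455·8 = 3841, valid modulo lcm(455, 11) = 5005: x ≡ 3841 (mod 5005).
Verify against each original: 3841 mod 5 = 1, 3841 mod 13 = 6, 3841 mod 7 = 5, 3841 mod 11 = 2.

x ≡ 3841 (mod 5005).


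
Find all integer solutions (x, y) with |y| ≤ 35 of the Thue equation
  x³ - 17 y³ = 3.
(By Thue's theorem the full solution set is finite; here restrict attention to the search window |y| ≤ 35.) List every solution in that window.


The equation is x³ - 17y³ = 3. For fixed y, x³ = 17·y³ + 3, so a solution requires the RHS to be a perfect cube.
Strategy: iterate y from -35 to 35, compute RHS = 17·y³ + 3, and check whether it is a (positive or negative) perfect cube.
Check small values of y:
  y = 0: RHS = 3 is not a perfect cube.
  y = 1: RHS = 20 is not a perfect cube.
  y = -1: RHS = -14 is not a perfect cube.
  y = 2: RHS = 139 is not a perfect cube.
  y = -2: RHS = -133 is not a perfect cube.
  y = 3: RHS = 462 is not a perfect cube.
  y = -3: RHS = -456 is not a perfect cube.
Continuing the search up to |y| = 35 finds no solutions either.
No (x, y) in the scanned range satisfies the equation.

No integer solutions with |y| ≤ 35.


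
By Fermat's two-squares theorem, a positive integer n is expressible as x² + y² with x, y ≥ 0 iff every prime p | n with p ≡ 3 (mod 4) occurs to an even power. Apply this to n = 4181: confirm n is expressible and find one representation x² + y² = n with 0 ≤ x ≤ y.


Step 1: Factor n = 4181 = 37 · 113.
Step 2: Check the mod-4 condition on each prime factor: 37 ≡ 1 (mod 4), exponent 1; 113 ≡ 1 (mod 4), exponent 1.
All primes ≡ 3 (mod 4) appear to even exponent (or don't appear), so by the two-squares theorem n IS expressible as a sum of two squares.
Step 3: Build a representation. Here n = 37 · 113 is a product of primes ≡ 1 (mod 4). Each prime p ≡ 1 (mod 4) is itself a sum of two squares; find a² by testing p − a² for a perfect square:
  37: 37 − 1² = 36 = 6² ⇒ 37 = 1² + 6².
  113: 113 − 1² = 112, 113 − 2² = 109, 113 − 3² = 104, 113 − 4² = 97, 113 − 5² = 88, 113 − 6² = 77, 113 − 7² = 64 = 8² ⇒ 113 = 7² + 8².
  Combine using the Brahmagupta–Fibonacci identity (a² + b²)(c² + d²) = (ac − bd)² + (ad + bc)² = (ac + bd)² + (ad − bc)²:
  37 · 113 = 4181: from (1² + 6²)(7² + 8²), take (1·7 − 6·8, 1·8 + 6·7) = (7 − 48, 8 + 42) = (-41, 50); dropping signs (only squares matter) gives (41, 50); check 41² + 50² = 1681 + 2500 = 4181 ✓.
Step 4: Order so x ≤ y and verify: 41² + 50² = 1681 + 2500 = 4181 = n. ✓

n = 4181 = 41² + 50² (one valid representation with x ≤ y).


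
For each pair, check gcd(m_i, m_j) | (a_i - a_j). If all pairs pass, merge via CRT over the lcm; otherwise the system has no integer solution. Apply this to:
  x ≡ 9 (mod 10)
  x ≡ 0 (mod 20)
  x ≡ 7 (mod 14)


Moduli 10, 20, 14 are not pairwise coprime, so CRT works modulo lcm(m_i) when all pairwise compatibility conditions hold.
Pairwise compatibility: gcd(m_i, m_j) must divide a_i - a_j for every pair.
Merge one congruence at a time:
  Start: x ≡ 9 (mod 10).
  Combine with x ≡ 0 (mod 20): gcd(10, 20) = 10, and 0 - 9 = -9 is NOT divisible by 10.
    ⇒ system is inconsistent (no integer solution).

No solution (the system is inconsistent).


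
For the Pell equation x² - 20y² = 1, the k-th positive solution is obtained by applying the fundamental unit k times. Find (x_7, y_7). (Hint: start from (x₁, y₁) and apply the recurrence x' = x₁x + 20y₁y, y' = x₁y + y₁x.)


Step 1: Find the fundamental solution (x₁, y₁) of x² - 20y² = 1.
  Expand √20 as a continued fraction. a₀ = ⌊√20⌋ = 4; iterate m_{k+1} = d_k·a_k − m_k, d_{k+1} = (20 − m_{k+1}²)/d_k, a_{k+1} = ⌊(a₀ + m_{k+1})/d_{k+1}⌋ (starting m₀ = 0, d₀ = 1), with convergents p_k = a_k·p_{k-1} + p_{k-2}, q_k = a_k·q_{k-1} + q_{k-2} (p₋₁ = 1, q₋₁ = 0):
  k = 0: a₀ = 4; p₀/q₀ = 4/1; p₀² − 20·q₀² = 16 − 20 = -4.
  k = 1: m = 4, d = 4, a = ⌊(4 + 4)/4⌋ = 2; p/q = (2·4 + 1)/(2·1 + 0) = 9/2; p² − 20·q² = 81 − 80 = 1.
  The first convergent with p² − 20·q² = 1 gives the fundamental solution (x₁, y₁) = (9, 2).
Step 2: Apply the recurrence (x_{n+1}, y_{n+1}) = (x₁x_n + 20y₁y_n, x₁y_n + y₁x_n) repeatedly.
  From (x_1, y_1) = (9, 2): x_2 = 9·9 + 20·2·2 = 161; y_2 = 9·2 + 2·9 = 36.
  From (x_2, y_2) = (161, 36): x_3 = 9·161 + 20·2·36 = 2889; y_3 = 9·36 + 2·161 = 646.
  From (x_3, y_3) = (2889, 646): x_4 = 9·2889 + 20·2·646 = 51841; y_4 = 9·646 + 2·2889 = 11592.
  From (x_4, y_4) = (51841, 11592): x_5 = 9·51841 + 20·2·11592 = 930249; y_5 = 9·11592 + 2·51841 = 208010.
  From (x_5, y_5) = (930249, 208010): x_6 = 9·930249 + 20·2·208010 = 16692641; y_6 = 9·208010 + 2·930249 = 3732588.
  From (x_6, y_6) = (16692641, 3732588): x_7 = 9·16692641 + 20·2·3732588 = 299537289; y_7 = 9·3732588 + 2·16692641 = 66978574.
Step 3: Verify x_7² - 20·y_7² = 89722587501469521 - 89722587501469520 = 1 (should be 1). ✓

(x_1, y_1) = (9, 2); (x_7, y_7) = (299537289, 66978574).


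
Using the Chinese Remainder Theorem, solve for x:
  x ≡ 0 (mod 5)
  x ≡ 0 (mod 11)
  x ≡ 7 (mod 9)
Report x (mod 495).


Moduli 5, 11, 9 are pairwise coprime; by CRT there is a unique solution modulo M = 5 · 11 · 9 = 495.
Solve pairwise, accumulating the modulus:
  Start with x ≡ 0 (mod 5).
  Combine with x ≡ 0 (mod 11): since gcd(5, 11) = 1, we get a unique residue mod 55.
    Write x = 0 + 5·t and substitute into x ≡ 0 (mod 11): 5·t ≡ 0 − 0 = 0 (mod 11).
    The inverse of 5 mod 11 is 9 (since 5·9 = 45 = 4·11 + 1), so t ≡ 9·0 = 0 ≡ 0 (mod 11).
    Then x = 0 + 5·0 = 0, valid modulo lcm(5, 11) = 55: x ≡ 0 (mod 55).
  Combine with x ≡ 7 (mod 9): since gcd(55, 9) = 1, we get a unique residue mod 495.
    Write x = 0 + 55·t and substitute into x ≡ 7 (mod 9): 55·t ≡ 7 − 0 = 7 (mod 9).
    Reduce coefficients mod 9: 1·t ≡ 7 (mod 9).
    So t ≡ 7 (mod 9).
    Then x = 0 + 55·7 = 385, valid modulo lcm(55, 9) = 495: x ≡ 385 (mod 495).
Verify: 385 mod 5 = 0 ✓, 385 mod 11 = 0 ✓, 385 mod 9 = 7 ✓.

x ≡ 385 (mod 495).


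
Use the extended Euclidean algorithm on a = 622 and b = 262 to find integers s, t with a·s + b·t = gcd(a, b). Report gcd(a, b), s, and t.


Euclidean algorithm on (622, 262) — divide until remainder is 0:
  622 = 2 · 262 + 98
  262 = 2 · 98 + 66
  98 = 1 · 66 + 32
  66 = 2 · 32 + 2
  32 = 16 · 2 + 0
gcd(622, 262) = 2.
Track Bezout coefficients alongside the remainders: start with r₀ = 622 = a·1 + b·0 (s = 1, t = 0) and r₁ = 262 = a·0 + b·1 (s = 0, t = 1); each new remainder r_{k+1} = r_{k-1} − q_k·r_k inherits s_{k+1} = s_{k-1} − q_k·s_k, t_{k+1} = t_{k-1} − q_k·t_k, so r_k = a·s_k + b·t_k at every step:
  q = 2: r = 98, s = 1 − 2·0 = 1, t = 0 − 2·1 = -2  (check: 622·1 + 262·(-2) = 98)
  q = 2: r = 66, s = 0 − 2·1 = -2, t = 1 − 2·(-2) = 5  (check: 622·(-2) + 262·5 = 66)
  q = 1: r = 32, s = 1 − 1·(-2) = 3, t = -2 − 1·5 = -7  (check: 622·3 + 262·(-7) = 32)
  q = 2: r = 2, s = -2 − 2·3 = -8, t = 5 − 2·(-7) = 19  (check: 622·(-8) + 262·19 = 2)
The row with r = 2 (the gcd) gives the Bezout coefficients s = -8, t = 19.
Result: 622 · (-8) + 262 · (19) = 2.

gcd(622, 262) = 2; s = -8, t = 19 (check: 622·(-8) + 262·19 = 2).


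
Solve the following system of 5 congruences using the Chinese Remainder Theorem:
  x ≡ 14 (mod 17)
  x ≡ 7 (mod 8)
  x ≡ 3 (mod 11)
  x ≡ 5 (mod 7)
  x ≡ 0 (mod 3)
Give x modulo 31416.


Product of moduli M = 17 · 8 · 11 · 7 · 3 = 31416.
Merge one congruence at a time:
  Start: x ≡ 14 (mod 17).
  Combine with x ≡ 7 (mod 8); new modulus lcm = 136.
    Write x = 14 + 17·t and substitute into x ≡ 7 (mod 8): 17·t ≡ 7 − 14 = -7 (mod 8).
    Reduce coefficients mod 8: 1·t ≡ 1 (mod 8).
    So t ≡ 1 (mod 8).
    Then x = 14 + 17·1 = 31, valid modulo lcm(17, 8) = 136: x ≡ 31 (mod 136).
  Combine with x ≡ 3 (mod 11); new modulus lcm = 1496.
    Write x = 31 + 136·t and substitute into x ≡ 3 (mod 11): 136·t ≡ 3 − 31 = -28 (mod 11).
    Reduce coefficients mod 11: 4·t ≡ 5 (mod 11).
    The inverse of 4 mod 11 is 3 (since 4·3 = 12 = 1·11 + 1), so t ≡ 3·5 = 15 ≡ 4 (mod 11).
    Then x = 31 + 136·4 = 575, valid modulo lcm(136, 11) = 1496: x ≡ 575 (mod 1496).
  Combine with x ≡ 5 (mod 7); new modulus lcm = 10472.
    Write x = 575 + 1496·t and substitute into x ≡ 5 (mod 7): 1496·t ≡ 5 − 575 = -570 (mod 7).
    Reduce coefficients mod 7: 5·t ≡ 4 (mod 7).
    The inverse of 5 mod 7 is 3 (since 5·3 = 15 = 2·7 + 1), so t ≡ 3·4 = 12 ≡ 5 (mod 7).
    Then x = 575 + 1496·5 = 8055, valid modulo lcm(1496, 7) = 10472: x ≡ 8055 (mod 10472).
  Combine with x ≡ 0 (mod 3); new modulus lcm = 31416.
    Write x = 8055 + 10472·t and substitute into x ≡ 0 (mod 3): 10472·t ≡ 0 − 8055 = -8055 (mod 3).
    Reduce coefficients mod 3: 2·t ≡ 0 (mod 3).
    The inverse of 2 mod 3 is 2 (since 2·2 = 4 = 1·3 + 1), so t ≡ 2·0 = 0 ≡ 0 (mod 3).
    Then x = 8055 + 10472·0 = 8055, valid modulo lcm(10472, 3) = 31416: x ≡ 8055 (mod 31416).
Verify against each original: 8055 mod 17 = 14, 8055 mod 8 = 7, 8055 mod 11 = 3, 8055 mod 7 = 5, 8055 mod 3 = 0.

x ≡ 8055 (mod 31416).


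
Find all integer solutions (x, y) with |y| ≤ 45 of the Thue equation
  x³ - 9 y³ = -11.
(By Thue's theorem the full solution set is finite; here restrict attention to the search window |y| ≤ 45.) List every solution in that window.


The equation is x³ - 9y³ = -11. For fixed y, x³ = 9·y³ − 11, so a solution requires the RHS to be a perfect cube.
Strategy: iterate y from -45 to 45, compute RHS = 9·y³ − 11, and check whether it is a (positive or negative) perfect cube.
Check small values of y:
  y = 0: RHS = -11 is not a perfect cube.
  y = 1: RHS = -2 is not a perfect cube.
  y = -1: RHS = -20 is not a perfect cube.
  y = 2: RHS = 61 is not a perfect cube.
  y = -2: RHS = -83 is not a perfect cube.
  y = 3: RHS = 232 is not a perfect cube.
  y = -3: RHS = -254 is not a perfect cube.
Continuing the search up to |y| = 45 finds no solutions either.
No (x, y) in the scanned range satisfies the equation.

No integer solutions with |y| ≤ 45.


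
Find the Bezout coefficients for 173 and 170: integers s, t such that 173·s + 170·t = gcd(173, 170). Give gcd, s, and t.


Euclidean algorithm on (173, 170) — divide until remainder is 0:
  173 = 1 · 170 + 3
  170 = 56 · 3 + 2
  3 = 1 · 2 + 1
  2 = 2 · 1 + 0
gcd(173, 170) = 1.
Track Bezout coefficients alongside the remainders: start with r₀ = 173 = a·1 + b·0 (s = 1, t = 0) and r₁ = 170 = a·0 + b·1 (s = 0, t = 1); each new remainder r_{k+1} = r_{k-1} − q_k·r_k inherits s_{k+1} = s_{k-1} − q_k·s_k, t_{k+1} = t_{k-1} − q_k·t_k, so r_k = a·s_k + b·t_k at every step:
  q = 1: r = 3, s = 1 − 1·0 = 1, t = 0 − 1·1 = -1  (check: 173·1 + 170·(-1) = 3)
  q = 56: r = 2, s = 0 − 56·1 = -56, t = 1 − 56·(-1) = 57  (check: 173·(-56) + 170·57 = 2)
  q = 1: r = 1, s = 1 − 1·(-56) = 57, t = -1 − 1·57 = -58  (check: 173·57 + 170·(-58) = 1)
The row with r = 1 (the gcd) gives the Bezout coefficients s = 57, t = -58.
Result: 173 · (57) + 170 · (-58) = 1.

gcd(173, 170) = 1; s = 57, t = -58 (check: 173·57 + 170·(-58) = 1).


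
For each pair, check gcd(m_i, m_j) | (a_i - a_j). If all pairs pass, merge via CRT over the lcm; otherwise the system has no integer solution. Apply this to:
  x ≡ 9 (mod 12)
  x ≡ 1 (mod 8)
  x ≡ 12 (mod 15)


Moduli 12, 8, 15 are not pairwise coprime, so CRT works modulo lcm(m_i) when all pairwise compatibility conditions hold.
Pairwise compatibility: gcd(m_i, m_j) must divide a_i - a_j for every pair.
Merge one congruence at a time:
  Start: x ≡ 9 (mod 12).
  Combine with x ≡ 1 (mod 8): gcd(12, 8) = 4; 1 - 9 = -8, which IS divisible by 4, so compatible.
    Write x = 9 + 12·t and substitute into x ≡ 1 (mod 8): 12·t ≡ 1 − 9 = -8 (mod 8).
    Divide the congruence (and modulus) by g = 4: 3·t ≡ -2 (mod 2).
    Reduce coefficients mod 2: 1·t ≡ 0 (mod 2).
    So t ≡ 0 (mod 2).
    Then x = 9 + 12·0 = 9, valid modulo lcm(12, 8) = 24: x ≡ 9 (mod 24).
  Combine with x ≡ 12 (mod 15): gcd(24, 15) = 3; 12 - 9 = 3, which IS divisible by 3, so compatible.
    Write x = 9 + 24·t and substitute into x ≡ 12 (mod 15): 24·t ≡ 12 − 9 = 3 (mod 15).
    Divide the congruence (and modulus) by g = 3: 8·t ≡ 1 (mod 5).
    Reduce coefficients mod 5: 3·t ≡ 1 (mod 5).
    The inverse of 3 mod 5 is 2 (since 3·2 = 6 = 1·5 + 1), so t ≡ 2·1 = 2 ≡ 2 (mod 5).
    Then x = 9 + 24·2 = 57, valid modulo lcm(24, 15) = 120: x ≡ 57 (mod 120).
Verify: 57 mod 12 = 9, 57 mod 8 = 1, 57 mod 15 = 12.

x ≡ 57 (mod 120).


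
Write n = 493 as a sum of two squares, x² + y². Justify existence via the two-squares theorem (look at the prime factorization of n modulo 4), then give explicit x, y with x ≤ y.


Step 1: Factor n = 493 = 17 · 29.
Step 2: Check the mod-4 condition on each prime factor: 17 ≡ 1 (mod 4), exponent 1; 29 ≡ 1 (mod 4), exponent 1.
All primes ≡ 3 (mod 4) appear to even exponent (or don't appear), so by the two-squares theorem n IS expressible as a sum of two squares.
Step 3: Build a representation. Here n = 17 · 29 is a product of primes ≡ 1 (mod 4). Each prime p ≡ 1 (mod 4) is itself a sum of two squares; find a² by testing p − a² for a perfect square:
  17: 17 − 1² = 16 = 4² ⇒ 17 = 1² + 4².
  29: 29 − 1² = 28, 29 − 2² = 25 = 5² ⇒ 29 = 2² + 5².
  Combine using the Brahmagupta–Fibonacci identity (a² + b²)(c² + d²) = (ac − bd)² + (ad + bc)² = (ac + bd)² + (ad − bc)²:
  17 · 29 = 493: from (1² + 4²)(2² + 5²), take (1·2 − 4·5, 1·5 + 4·2) = (2 − 20, 5 + 8) = (-18, 13); dropping signs (only squares matter) gives (18, 13); check 18² + 13² = 324 + 169 = 493 ✓.
Step 4: Order so x ≤ y and verify: 13² + 18² = 169 + 324 = 493 = n. ✓

n = 493 = 13² + 18² (one valid representation with x ≤ y).


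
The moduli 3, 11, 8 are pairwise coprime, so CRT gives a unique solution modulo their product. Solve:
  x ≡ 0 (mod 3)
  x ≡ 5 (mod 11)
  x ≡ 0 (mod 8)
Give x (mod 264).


Moduli 3, 11, 8 are pairwise coprime; by CRT there is a unique solution modulo M = 3 · 11 · 8 = 264.
Solve pairwise, accumulating the modulus:
  Start with x ≡ 0 (mod 3).
  Combine with x ≡ 5 (mod 11): since gcd(3, 11) = 1, we get a unique residue mod 33.
    Write x = 0 + 3·t and substitute into x ≡ 5 (mod 11): 3·t ≡ 5 − 0 = 5 (mod 11).
    The inverse of 3 mod 11 is 4 (since 3·4 = 12 = 1·11 + 1), so t ≡ 4·5 = 20 ≡ 9 (mod 11).
    Then x = 0 + 3·9 = 27, valid modulo lcm(3, 11) = 33: x ≡ 27 (mod 33).
  Combine with x ≡ 0 (mod 8): since gcd(33, 8) = 1, we get a unique residue mod 264.
    Write x = 27 + 33·t and substitute into x ≡ 0 (mod 8): 33·t ≡ 0 − 27 = -27 (mod 8).
    Reduce coefficients mod 8: 1·t ≡ 5 (mod 8).
    So t ≡ 5 (mod 8).
    Then x = 27 + 33·5 = 192, valid modulo lcm(33, 8) = 264: x ≡ 192 (mod 264).
Verify: 192 mod 3 = 0 ✓, 192 mod 11 = 5 ✓, 192 mod 8 = 0 ✓.

x ≡ 192 (mod 264).


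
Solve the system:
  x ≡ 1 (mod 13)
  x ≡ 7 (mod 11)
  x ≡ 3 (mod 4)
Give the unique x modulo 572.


Moduli 13, 11, 4 are pairwise coprime; by CRT there is a unique solution modulo M = 13 · 11 · 4 = 572.
Solve pairwise, accumulating the modulus:
  Start with x ≡ 1 (mod 13).
  Combine with x ≡ 7 (mod 11): since gcd(13, 11) = 1, we get a unique residue mod 143.
    Write x = 1 + 13·t and substitute into x ≡ 7 (mod 11): 13·t ≡ 7 − 1 = 6 (mod 11).
    Reduce coefficients mod 11: 2·t ≡ 6 (mod 11).
    The inverse of 2 mod 11 is 6 (since 2·6 = 12 = 1·11 + 1), so t ≡ 6·6 = 36 ≡ 3 (mod 11).
    Then x = 1 + 13·3 = 40, valid modulo lcm(13, 11) = 143: x ≡ 40 (mod 143).
  Combine with x ≡ 3 (mod 4): since gcd(143, 4) = 1, we get a unique residue mod 572.
    Write x = 40 + 143·t and substitute into x ≡ 3 (mod 4): 143·t ≡ 3 − 40 = -37 (mod 4).
    Reduce coefficients mod 4: 3·t ≡ 3 (mod 4).
    The inverse of 3 mod 4 is 3 (since 3·3 = 9 = 2·4 + 1), so t ≡ 3·3 = 9 ≡ 1 (mod 4).
    Then x = 40 + 143·1 = 183, valid modulo lcm(143, 4) = 572: x ≡ 183 (mod 572).
Verify: 183 mod 13 = 1 ✓, 183 mod 11 = 7 ✓, 183 mod 4 = 3 ✓.

x ≡ 183 (mod 572).


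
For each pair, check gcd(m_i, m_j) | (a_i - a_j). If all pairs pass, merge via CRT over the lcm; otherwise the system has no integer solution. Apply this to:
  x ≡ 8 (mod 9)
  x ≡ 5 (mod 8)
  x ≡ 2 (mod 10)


Moduli 9, 8, 10 are not pairwise coprime, so CRT works modulo lcm(m_i) when all pairwise compatibility conditions hold.
Pairwise compatibility: gcd(m_i, m_j) must divide a_i - a_j for every pair.
Merge one congruence at a time:
  Start: x ≡ 8 (mod 9).
  Combine with x ≡ 5 (mod 8): gcd(9, 8) = 1; 5 - 8 = -3, which IS divisible by 1, so compatible.
    Write x = 8 + 9·t and substitute into x ≡ 5 (mod 8): 9·t ≡ 5 − 8 = -3 (mod 8).
    Reduce coefficients mod 8: 1·t ≡ 5 (mod 8).
    So t ≡ 5 (mod 8).
    Then x = 8 + 9·5 = 53, valid modulo lcm(9, 8) = 72: x ≡ 53 (mod 72).
  Combine with x ≡ 2 (mod 10): gcd(72, 10) = 2, and 2 - 53 = -51 is NOT divisible by 2.
    ⇒ system is inconsistent (no integer solution).

No solution (the system is inconsistent).


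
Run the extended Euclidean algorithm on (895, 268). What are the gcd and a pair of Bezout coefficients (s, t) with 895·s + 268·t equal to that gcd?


Euclidean algorithm on (895, 268) — divide until remainder is 0:
  895 = 3 · 268 + 91
  268 = 2 · 91 + 86
  91 = 1 · 86 + 5
  86 = 17 · 5 + 1
  5 = 5 · 1 + 0
gcd(895, 268) = 1.
Track Bezout coefficients alongside the remainders: start with r₀ = 895 = a·1 + b·0 (s = 1, t = 0) and r₁ = 268 = a·0 + b·1 (s = 0, t = 1); each new remainder r_{k+1} = r_{k-1} − q_k·r_k inherits s_{k+1} = s_{k-1} − q_k·s_k, t_{k+1} = t_{k-1} − q_k·t_k, so r_k = a·s_k + b·t_k at every step:
  q = 3: r = 91, s = 1 − 3·0 = 1, t = 0 − 3·1 = -3  (check: 895·1 + 268·(-3) = 91)
  q = 2: r = 86, s = 0 − 2·1 = -2, t = 1 − 2·(-3) = 7  (check: 895·(-2) + 268·7 = 86)
  q = 1: r = 5, s = 1 − 1·(-2) = 3, t = -3 − 1·7 = -10  (check: 895·3 + 268·(-10) = 5)
  q = 17: r = 1, s = -2 − 17·3 = -53, t = 7 − 17·(-10) = 177  (check: 895·(-53) + 268·177 = 1)
The row with r = 1 (the gcd) gives the Bezout coefficients s = -53, t = 177.
Result: 895 · (-53) + 268 · (177) = 1.

gcd(895, 268) = 1; s = -53, t = 177 (check: 895·(-53) + 268·177 = 1).


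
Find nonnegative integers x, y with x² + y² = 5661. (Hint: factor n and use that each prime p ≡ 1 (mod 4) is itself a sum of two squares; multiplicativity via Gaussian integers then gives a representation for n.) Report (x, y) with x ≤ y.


Step 1: Factor n = 5661 = 3^2 · 17 · 37.
Step 2: Check the mod-4 condition on each prime factor: 3 ≡ 3 (mod 4), exponent 2 (must be even); 17 ≡ 1 (mod 4), exponent 1; 37 ≡ 1 (mod 4), exponent 1.
All primes ≡ 3 (mod 4) appear to even exponent (or don't appear), so by the two-squares theorem n IS expressible as a sum of two squares.
Step 3: Build a representation. Group n = k² · m with k = 3 and m = 17 · 37 = 629 (a product of primes ≡ 1 (mod 4)); a representation of m scales to one of n via (k·x)² + (k·y)² = k²(x² + y²). Each prime p ≡ 1 (mod 4) is itself a sum of two squares; find a² by testing p − a² for a perfect square:
  17: 17 − 1² = 16 = 4² ⇒ 17 = 1² + 4².
  37: 37 − 1² = 36 = 6² ⇒ 37 = 1² + 6².
  Combine using the Brahmagupta–Fibonacci identity (a² + b²)(c² + d²) = (ac − bd)² + (ad + bc)² = (ac + bd)² + (ad − bc)²:
  17 · 37 = 629: from (1² + 4²)(1² + 6²), take (1·1 − 4·6, 1·6 + 4·1) = (1 − 24, 6 + 4) = (-23, 10); dropping signs (only squares matter) gives (23, 10); check 23² + 10² = 529 + 100 = 629 ✓.
  Scale by k = 3: (3·23, 3·10) = (69, 30).
Step 4: Order so x ≤ y and verify: 30² + 69² = 900 + 4761 = 5661 = n. ✓

n = 5661 = 30² + 69² (one valid representation with x ≤ y).


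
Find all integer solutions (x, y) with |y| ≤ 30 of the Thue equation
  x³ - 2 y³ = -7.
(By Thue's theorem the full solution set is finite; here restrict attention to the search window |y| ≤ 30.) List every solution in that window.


The equation is x³ - 2y³ = -7. For fixed y, x³ = 2·y³ − 7, so a solution requires the RHS to be a perfect cube.
Strategy: iterate y from -30 to 30, compute RHS = 2·y³ − 7, and check whether it is a (positive or negative) perfect cube.
Check small values of y:
  y = 0: RHS = -7 is not a perfect cube.
  y = 1: RHS = -5 is not a perfect cube.
  y = -1: RHS = -9 is not a perfect cube.
  y = 2: RHS = 9 is not a perfect cube.
  y = -2: RHS = -23 is not a perfect cube.
  y = 3: RHS = 47 is not a perfect cube.
  y = -3: RHS = -61 is not a perfect cube.
Continuing the search up to |y| = 30 finds no solutions either.
No (x, y) in the scanned range satisfies the equation.

No integer solutions with |y| ≤ 30.


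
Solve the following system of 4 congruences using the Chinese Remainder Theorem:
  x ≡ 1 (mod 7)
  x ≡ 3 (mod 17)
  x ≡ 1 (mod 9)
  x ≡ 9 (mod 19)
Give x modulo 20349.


Product of moduli M = 7 · 17 · 9 · 19 = 20349.
Merge one congruence at a time:
  Start: x ≡ 1 (mod 7).
  Combine with x ≡ 3 (mod 17); new modulus lcm = 119.
    Write x = 1 + 7·t and substitute into x ≡ 3 (mod 17): 7·t ≡ 3 − 1 = 2 (mod 17).
    The inverse of 7 mod 17 is 5 (since 7·5 = 35 = 2·17 + 1), so t ≡ 5·2 = 10 ≡ 10 (mod 17).
    Then x = 1 + 7·10 = 71, valid modulo lcm(7, 17) = 119: x ≡ 71 (mod 119).
  Combine with x ≡ 1 (mod 9); new modulus lcm = 1071.
    Write x = 71 + 119·t and substitute into x ≡ 1 (mod 9): 119·t ≡ 1 − 71 = -70 (mod 9).
    Reduce coefficients mod 9: 2·t ≡ 2 (mod 9).
    The inverse of 2 mod 9 is 5 (since 2·5 = 10 = 1·9 + 1), so t ≡ 5·2 = 10 ≡ 1 (mod 9).
    Then x = 71 + 119·1 = 190, valid modulo lcm(119, 9) = 1071: x ≡ 190 (mod 1071).
  Combine with x ≡ 9 (mod 19); new modulus lcm = 20349.
    Write x = 190 + 1071·t and substitute into x ≡ 9 (mod 19): 1071·t ≡ 9 − 190 = -181 (mod 19).
    Reduce coefficients mod 19: 7·t ≡ 9 (mod 19).
    The inverse of 7 mod 19 is 11 (since 7·11 = 77 = 4·19 + 1), so t ≡ 11·9 = 99 ≡ 4 (mod 19).
    Then x = 190 + 1071·4 = 4474, valid modulo lcm(1071, 19) = 20349: x ≡ 4474 (mod 20349).
Verify against each original: 4474 mod 7 = 1, 4474 mod 17 = 3, 4474 mod 9 = 1, 4474 mod 19 = 9.

x ≡ 4474 (mod 20349).


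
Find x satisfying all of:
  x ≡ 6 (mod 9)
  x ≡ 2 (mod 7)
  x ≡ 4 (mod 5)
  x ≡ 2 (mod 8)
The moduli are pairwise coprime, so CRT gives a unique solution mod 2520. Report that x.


Product of moduli M = 9 · 7 · 5 · 8 = 2520.
Merge one congruence at a time:
  Start: x ≡ 6 (mod 9).
  Combine with x ≡ 2 (mod 7); new modulus lcm = 63.
    Write x = 6 + 9·t and substitute into x ≡ 2 (mod 7): 9·t ≡ 2 − 6 = -4 (mod 7).
    Reduce coefficients mod 7: 2·t ≡ 3 (mod 7).
    The inverse of 2 mod 7 is 4 (since 2·4 = 8 = 1·7 + 1), so t ≡ 4·3 = 12 ≡ 5 (mod 7).
    Then x = 6 + 9·5 = 51, valid modulo lcm(9, 7) = 63: x ≡ 51 (mod 63).
  Combine with x ≡ 4 (mod 5); new modulus lcm = 315.
    Write x = 51 + 63·t and substitute into x ≡ 4 (mod 5): 63·t ≡ 4 − 51 = -47 (mod 5).
    Reduce coefficients mod 5: 3·t ≡ 3 (mod 5).
    The inverse of 3 mod 5 is 2 (since 3·2 = 6 = 1·5 + 1), so t ≡ 2·3 = 6 ≡ 1 (mod 5).
    Then x = 51 + 63·1 = 114, valid modulo lcm(63, 5) = 315: x ≡ 114 (mod 315).
  Combine with x ≡ 2 (mod 8); new modulus lcm = 2520.
    Write x = 114 + 315·t and substitute into x ≡ 2 (mod 8): 315·t ≡ 2 − 114 = -112 (mod 8).
    Reduce coefficients mod 8: 3·t ≡ 0 (mod 8).
    The inverse of 3 mod 8 is 3 (since 3·3 = 9 = 1·8 + 1), so t ≡ 3·0 = 0 ≡ 0 (mod 8).
    Then x = 114 + 315·0 = 114, valid modulo lcm(315, 8) = 2520: x ≡ 114 (mod 2520).
Verify against each original: 114 mod 9 = 6, 114 mod 7 = 2, 114 mod 5 = 4, 114 mod 8 = 2.

x ≡ 114 (mod 2520).


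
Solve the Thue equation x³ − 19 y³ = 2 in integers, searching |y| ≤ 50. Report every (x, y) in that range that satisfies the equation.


The equation is x³ - 19y³ = 2. For fixed y, x³ = 19·y³ + 2, so a solution requires the RHS to be a perfect cube.
Strategy: iterate y from -50 to 50, compute RHS = 19·y³ + 2, and check whether it is a (positive or negative) perfect cube.
Check small values of y:
  y = 0: RHS = 2 is not a perfect cube.
  y = 1: RHS = 21 is not a perfect cube.
  y = -1: RHS = -17 is not a perfect cube.
  y = 2: RHS = 154 is not a perfect cube.
  y = -2: RHS = -150 is not a perfect cube.
  y = 3: RHS = 515 is not a perfect cube.
  y = -3: RHS = -511 is not a perfect cube.
Continuing the search up to |y| = 50 finds no solutions either.
No (x, y) in the scanned range satisfies the equation.

No integer solutions with |y| ≤ 50.


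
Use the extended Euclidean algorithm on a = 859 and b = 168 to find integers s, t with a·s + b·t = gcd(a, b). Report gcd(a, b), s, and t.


Euclidean algorithm on (859, 168) — divide until remainder is 0:
  859 = 5 · 168 + 19
  168 = 8 · 19 + 16
  19 = 1 · 16 + 3
  16 = 5 · 3 + 1
  3 = 3 · 1 + 0
gcd(859, 168) = 1.
Track Bezout coefficients alongside the remainders: start with r₀ = 859 = a·1 + b·0 (s = 1, t = 0) and r₁ = 168 = a·0 + b·1 (s = 0, t = 1); each new remainder r_{k+1} = r_{k-1} − q_k·r_k inherits s_{k+1} = s_{k-1} − q_k·s_k, t_{k+1} = t_{k-1} − q_k·t_k, so r_k = a·s_k + b·t_k at every step:
  q = 5: r = 19, s = 1 − 5·0 = 1, t = 0 − 5·1 = -5  (check: 859·1 + 168·(-5) = 19)
  q = 8: r = 16, s = 0 − 8·1 = -8, t = 1 − 8·(-5) = 41  (check: 859·(-8) + 168·41 = 16)
  q = 1: r = 3, s = 1 − 1·(-8) = 9, t = -5 − 1·41 = -46  (check: 859·9 + 168·(-46) = 3)
  q = 5: r = 1, s = -8 − 5·9 = -53, t = 41 − 5·(-46) = 271  (check: 859·(-53) + 168·271 = 1)
The row with r = 1 (the gcd) gives the Bezout coefficients s = -53, t = 271.
Result: 859 · (-53) + 168 · (271) = 1.

gcd(859, 168) = 1; s = -53, t = 271 (check: 859·(-53) + 168·271 = 1).
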